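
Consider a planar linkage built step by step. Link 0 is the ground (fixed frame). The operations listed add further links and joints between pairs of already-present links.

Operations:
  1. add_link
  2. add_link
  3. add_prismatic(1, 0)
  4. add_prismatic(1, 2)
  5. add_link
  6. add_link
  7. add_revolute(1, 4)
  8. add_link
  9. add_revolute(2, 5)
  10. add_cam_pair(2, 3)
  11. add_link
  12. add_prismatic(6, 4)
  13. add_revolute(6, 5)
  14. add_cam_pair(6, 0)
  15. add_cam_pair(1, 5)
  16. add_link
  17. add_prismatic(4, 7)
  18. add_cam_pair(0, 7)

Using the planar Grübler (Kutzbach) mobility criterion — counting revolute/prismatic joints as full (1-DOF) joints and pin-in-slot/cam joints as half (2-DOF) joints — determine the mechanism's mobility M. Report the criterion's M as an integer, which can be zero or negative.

link 0 = ground. State L|J1|J2 = 1|0|0
+link1  2|0|0
+link2  3|0|0
P(1,0) f=1→J1  3|1|0
P(1,2) f=1→J1  3|2|0
+link3  4|2|0
+link4  5|2|0
R(1,4) f=1→J1  5|3|0
+link5  6|3|0
R(2,5) f=1→J1  6|4|0
C(2,3) f=2→J2  6|4|1
+link6  7|4|1
P(6,4) f=1→J1  7|5|1
R(6,5) f=1→J1  7|6|1
C(6,0) f=2→J2  7|6|2
C(1,5) f=2→J2  7|6|3
+link7  8|6|3
P(4,7) f=1→J1  8|7|3
C(0,7) f=2→J2  8|7|4
M = 3(8−1)−2·7−4 = 21−14−4 = 3

M = 3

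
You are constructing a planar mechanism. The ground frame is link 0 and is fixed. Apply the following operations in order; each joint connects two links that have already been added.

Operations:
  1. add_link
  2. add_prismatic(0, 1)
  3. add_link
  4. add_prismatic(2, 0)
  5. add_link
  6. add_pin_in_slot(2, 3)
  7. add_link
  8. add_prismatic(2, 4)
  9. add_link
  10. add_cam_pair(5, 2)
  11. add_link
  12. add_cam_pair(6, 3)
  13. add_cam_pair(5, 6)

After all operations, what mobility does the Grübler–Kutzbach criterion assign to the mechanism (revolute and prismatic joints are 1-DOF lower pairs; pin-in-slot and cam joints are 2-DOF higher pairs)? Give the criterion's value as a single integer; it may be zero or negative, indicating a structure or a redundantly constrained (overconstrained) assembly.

M = 8

link 0 = ground. State L|J1|J2 = 1|0|0
+link1  2|0|0
P(0,1) f=1→J1  2|1|0
+link2  3|1|0
P(2,0) f=1→J1  3|2|0
+link3  4|2|0
PS(2,3) f=2→J2  4|2|1
+link4  5|2|1
P(2,4) f=1→J1  5|3|1
+link5  6|3|1
C(5,2) f=2→J2  6|3|2
+link6  7|3|2
C(6,3) f=2→J2  7|3|3
C(5,6) f=2→J2  7|3|4
M = 3(7−1)−2·3−4 = 18−6−4 = 8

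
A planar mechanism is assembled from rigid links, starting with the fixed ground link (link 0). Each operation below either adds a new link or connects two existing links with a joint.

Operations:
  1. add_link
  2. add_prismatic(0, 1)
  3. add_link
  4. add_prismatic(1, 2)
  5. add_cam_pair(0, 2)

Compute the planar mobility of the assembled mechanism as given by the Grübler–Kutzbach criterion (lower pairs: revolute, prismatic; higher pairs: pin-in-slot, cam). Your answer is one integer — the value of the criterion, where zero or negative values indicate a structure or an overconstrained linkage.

[1;0;0] (link 0 is ground)
L+ [2;0;0]
P(0,1)∈J1 [2;1;0]
L+ [3;1;0]
P(1,2)∈J1 [3;2;0]
C(0,2)∈J2 [3;2;1]
mobility = 6 − 4 − 1 = 1

M = 1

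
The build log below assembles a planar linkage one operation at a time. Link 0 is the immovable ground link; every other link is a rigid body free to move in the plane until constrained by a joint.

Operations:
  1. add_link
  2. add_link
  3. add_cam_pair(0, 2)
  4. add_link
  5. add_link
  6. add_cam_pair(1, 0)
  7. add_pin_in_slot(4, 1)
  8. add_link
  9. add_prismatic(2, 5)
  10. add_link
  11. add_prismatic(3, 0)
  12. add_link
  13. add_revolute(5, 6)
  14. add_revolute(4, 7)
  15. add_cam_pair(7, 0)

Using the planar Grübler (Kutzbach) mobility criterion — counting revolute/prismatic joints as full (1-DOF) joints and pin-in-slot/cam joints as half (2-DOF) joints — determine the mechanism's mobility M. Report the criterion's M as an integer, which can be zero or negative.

M = 9

ground; <1,0,0>
#1 <2,0,0>
#2 <3,0,0>
C:0↔2 J2 <3,0,1>
#3 <4,0,1>
#4 <5,0,1>
C:1↔0 J2 <5,0,2>
PS:4↔1 J2 <5,0,3>
#5 <6,0,3>
P:2↔5 J1 <6,1,3>
#6 <7,1,3>
P:3↔0 J1 <7,2,3>
#7 <8,2,3>
R:5↔6 J1 <8,3,3>
R:4↔7 J1 <8,4,3>
C:7↔0 J2 <8,4,4>
3×7 − 2×4 − 1×4 = 9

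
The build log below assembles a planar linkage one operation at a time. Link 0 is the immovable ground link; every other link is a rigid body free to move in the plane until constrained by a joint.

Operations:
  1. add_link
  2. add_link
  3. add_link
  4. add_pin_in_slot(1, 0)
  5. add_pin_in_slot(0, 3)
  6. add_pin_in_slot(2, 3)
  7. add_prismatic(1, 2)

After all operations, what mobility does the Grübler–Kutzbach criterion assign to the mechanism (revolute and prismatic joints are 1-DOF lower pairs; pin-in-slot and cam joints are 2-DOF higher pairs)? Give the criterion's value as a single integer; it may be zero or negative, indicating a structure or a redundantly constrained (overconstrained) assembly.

L=1 J1=0 J2=0
add link → L=2 J1=0 J2=0
add link → L=3 J1=0 J2=0
add link → L=4 J1=0 J2=0
PS@1,0 dof=2 J2 → L=4 J1=0 J2=1
PS@0,3 dof=2 J2 → L=4 J1=0 J2=2
PS@2,3 dof=2 J2 → L=4 J1=0 J2=3
P@1,2 dof=1 J1 → L=4 J1=1 J2=3
M=3(L−1)−2J1−J2=3·3−2·1−3=4

M = 4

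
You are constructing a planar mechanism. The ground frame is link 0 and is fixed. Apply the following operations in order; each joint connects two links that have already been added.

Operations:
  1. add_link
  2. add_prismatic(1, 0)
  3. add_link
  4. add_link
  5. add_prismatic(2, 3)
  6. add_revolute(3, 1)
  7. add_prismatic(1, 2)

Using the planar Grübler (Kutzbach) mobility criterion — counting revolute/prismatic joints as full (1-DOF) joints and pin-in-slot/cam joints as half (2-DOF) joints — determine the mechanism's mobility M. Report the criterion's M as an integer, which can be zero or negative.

M = 1

[1;0;0] (link 0 is ground)
L+ [2;0;0]
P(1,0)∈J1 [2;1;0]
L+ [3;1;0]
L+ [4;1;0]
P(2,3)∈J1 [4;2;0]
R(3,1)∈J1 [4;3;0]
P(1,2)∈J1 [4;4;0]
mobility = 9 − 8 − 0 = 1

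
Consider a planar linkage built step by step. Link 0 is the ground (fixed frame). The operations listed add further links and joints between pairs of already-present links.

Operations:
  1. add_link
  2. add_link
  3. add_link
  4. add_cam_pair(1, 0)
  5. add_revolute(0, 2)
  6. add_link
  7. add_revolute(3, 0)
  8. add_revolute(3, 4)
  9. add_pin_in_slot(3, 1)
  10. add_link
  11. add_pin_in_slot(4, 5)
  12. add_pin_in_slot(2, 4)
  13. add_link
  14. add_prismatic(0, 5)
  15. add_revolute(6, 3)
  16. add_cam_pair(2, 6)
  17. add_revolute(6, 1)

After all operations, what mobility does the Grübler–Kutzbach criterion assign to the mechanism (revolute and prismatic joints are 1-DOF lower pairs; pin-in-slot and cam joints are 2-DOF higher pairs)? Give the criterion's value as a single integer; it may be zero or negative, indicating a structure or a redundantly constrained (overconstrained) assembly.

M = 1

(L,J1,J2)=(1,0,0); link0 fixed
link1: (2,0,0)
link2: (3,0,0)
link3: (4,0,0)
C 1-0 [J2]: (4,0,1)
R 0-2 [J1]: (4,1,1)
link4: (5,1,1)
R 3-0 [J1]: (5,2,1)
R 3-4 [J1]: (5,3,1)
PS 3-1 [J2]: (5,3,2)
link5: (6,3,2)
PS 4-5 [J2]: (6,3,3)
PS 2-4 [J2]: (6,3,4)
link6: (7,3,4)
P 0-5 [J1]: (7,4,4)
R 6-3 [J1]: (7,5,4)
C 2-6 [J2]: (7,5,5)
R 6-1 [J1]: (7,6,5)
Grübler: 3·6 − 2·6 − 5 = 1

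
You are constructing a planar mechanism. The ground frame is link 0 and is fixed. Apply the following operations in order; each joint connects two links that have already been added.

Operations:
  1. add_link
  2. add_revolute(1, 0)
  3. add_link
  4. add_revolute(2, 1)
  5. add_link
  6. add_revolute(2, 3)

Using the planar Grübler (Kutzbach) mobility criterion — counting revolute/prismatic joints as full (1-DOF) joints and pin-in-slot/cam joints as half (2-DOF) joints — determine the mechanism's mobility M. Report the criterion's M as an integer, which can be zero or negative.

M = 3

link 0 = ground. State L|J1|J2 = 1|0|0
+link1  2|0|0
R(1,0) f=1→J1  2|1|0
+link2  3|1|0
R(2,1) f=1→J1  3|2|0
+link3  4|2|0
R(2,3) f=1→J1  4|3|0
M = 3(4−1)−2·3−0 = 9−6−0 = 3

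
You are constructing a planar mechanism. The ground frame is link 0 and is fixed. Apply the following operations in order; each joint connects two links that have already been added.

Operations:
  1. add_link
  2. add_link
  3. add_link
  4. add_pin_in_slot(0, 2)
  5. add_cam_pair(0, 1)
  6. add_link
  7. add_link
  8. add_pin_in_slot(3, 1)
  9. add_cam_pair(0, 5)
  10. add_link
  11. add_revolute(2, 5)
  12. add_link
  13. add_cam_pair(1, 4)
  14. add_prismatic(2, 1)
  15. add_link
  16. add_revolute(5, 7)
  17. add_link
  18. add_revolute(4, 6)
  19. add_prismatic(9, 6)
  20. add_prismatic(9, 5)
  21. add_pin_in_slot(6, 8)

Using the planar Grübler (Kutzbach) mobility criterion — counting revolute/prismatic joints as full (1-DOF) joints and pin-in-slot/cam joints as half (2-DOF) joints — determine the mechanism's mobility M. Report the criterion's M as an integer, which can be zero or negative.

L=1 J1=0 J2=0
add link → L=2 J1=0 J2=0
add link → L=3 J1=0 J2=0
add link → L=4 J1=0 J2=0
PS@0,2 dof=2 J2 → L=4 J1=0 J2=1
C@0,1 dof=2 J2 → L=4 J1=0 J2=2
add link → L=5 J1=0 J2=2
add link → L=6 J1=0 J2=2
PS@3,1 dof=2 J2 → L=6 J1=0 J2=3
C@0,5 dof=2 J2 → L=6 J1=0 J2=4
add link → L=7 J1=0 J2=4
R@2,5 dof=1 J1 → L=7 J1=1 J2=4
add link → L=8 J1=1 J2=4
C@1,4 dof=2 J2 → L=8 J1=1 J2=5
P@2,1 dof=1 J1 → L=8 J1=2 J2=5
add link → L=9 J1=2 J2=5
R@5,7 dof=1 J1 → L=9 J1=3 J2=5
add link → L=10 J1=3 J2=5
R@4,6 dof=1 J1 → L=10 J1=4 J2=5
P@9,6 dof=1 J1 → L=10 J1=5 J2=5
P@9,5 dof=1 J1 → L=10 J1=6 J2=5
PS@6,8 dof=2 J2 → L=10 J1=6 J2=6
M=3(L−1)−2J1−J2=3·9−2·6−6=9

M = 9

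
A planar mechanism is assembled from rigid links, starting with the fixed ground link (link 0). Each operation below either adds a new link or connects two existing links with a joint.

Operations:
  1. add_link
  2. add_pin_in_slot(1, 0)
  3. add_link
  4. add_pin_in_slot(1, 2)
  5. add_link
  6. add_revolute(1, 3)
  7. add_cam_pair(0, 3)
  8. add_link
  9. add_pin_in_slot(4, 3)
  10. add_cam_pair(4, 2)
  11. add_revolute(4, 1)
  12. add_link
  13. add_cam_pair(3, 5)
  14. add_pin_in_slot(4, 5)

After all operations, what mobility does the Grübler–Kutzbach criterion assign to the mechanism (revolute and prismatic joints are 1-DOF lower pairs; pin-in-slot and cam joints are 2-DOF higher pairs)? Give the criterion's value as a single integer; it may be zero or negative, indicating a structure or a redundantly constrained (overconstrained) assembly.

link 0 = ground. State L|J1|J2 = 1|0|0
+link1  2|0|0
PS(1,0) f=2→J2  2|0|1
+link2  3|0|1
PS(1,2) f=2→J2  3|0|2
+link3  4|0|2
R(1,3) f=1→J1  4|1|2
C(0,3) f=2→J2  4|1|3
+link4  5|1|3
PS(4,3) f=2→J2  5|1|4
C(4,2) f=2→J2  5|1|5
R(4,1) f=1→J1  5|2|5
+link5  6|2|5
C(3,5) f=2→J2  6|2|6
PS(4,5) f=2→J2  6|2|7
M = 3(6−1)−2·2−7 = 15−4−7 = 4

M = 4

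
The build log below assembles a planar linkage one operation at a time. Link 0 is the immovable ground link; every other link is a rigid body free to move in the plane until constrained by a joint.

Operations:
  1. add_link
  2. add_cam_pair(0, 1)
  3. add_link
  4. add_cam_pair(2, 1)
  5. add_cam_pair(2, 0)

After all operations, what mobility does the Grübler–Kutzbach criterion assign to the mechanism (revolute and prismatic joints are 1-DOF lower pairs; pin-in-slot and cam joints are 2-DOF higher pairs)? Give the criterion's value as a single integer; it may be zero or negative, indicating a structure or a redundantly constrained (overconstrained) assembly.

(L,J1,J2)=(1,0,0); link0 fixed
link1: (2,0,0)
C 0-1 [J2]: (2,0,1)
link2: (3,0,1)
C 2-1 [J2]: (3,0,2)
C 2-0 [J2]: (3,0,3)
Grübler: 3·2 − 2·0 − 3 = 3

M = 3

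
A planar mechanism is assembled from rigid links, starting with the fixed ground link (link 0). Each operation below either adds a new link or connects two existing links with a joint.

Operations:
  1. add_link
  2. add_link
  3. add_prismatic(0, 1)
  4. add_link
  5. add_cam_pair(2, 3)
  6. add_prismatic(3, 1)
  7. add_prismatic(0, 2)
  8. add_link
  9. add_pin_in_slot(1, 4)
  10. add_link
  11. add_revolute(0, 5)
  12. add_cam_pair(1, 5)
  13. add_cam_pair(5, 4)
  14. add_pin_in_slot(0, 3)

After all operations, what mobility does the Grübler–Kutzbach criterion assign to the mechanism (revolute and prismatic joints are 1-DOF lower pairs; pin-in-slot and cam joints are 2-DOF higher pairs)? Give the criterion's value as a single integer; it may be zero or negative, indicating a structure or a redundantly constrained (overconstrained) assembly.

[1;0;0] (link 0 is ground)
L+ [2;0;0]
L+ [3;0;0]
P(0,1)∈J1 [3;1;0]
L+ [4;1;0]
C(2,3)∈J2 [4;1;1]
P(3,1)∈J1 [4;2;1]
P(0,2)∈J1 [4;3;1]
L+ [5;3;1]
PS(1,4)∈J2 [5;3;2]
L+ [6;3;2]
R(0,5)∈J1 [6;4;2]
C(1,5)∈J2 [6;4;3]
C(5,4)∈J2 [6;4;4]
PS(0,3)∈J2 [6;4;5]
mobility = 15 − 8 − 5 = 2

M = 2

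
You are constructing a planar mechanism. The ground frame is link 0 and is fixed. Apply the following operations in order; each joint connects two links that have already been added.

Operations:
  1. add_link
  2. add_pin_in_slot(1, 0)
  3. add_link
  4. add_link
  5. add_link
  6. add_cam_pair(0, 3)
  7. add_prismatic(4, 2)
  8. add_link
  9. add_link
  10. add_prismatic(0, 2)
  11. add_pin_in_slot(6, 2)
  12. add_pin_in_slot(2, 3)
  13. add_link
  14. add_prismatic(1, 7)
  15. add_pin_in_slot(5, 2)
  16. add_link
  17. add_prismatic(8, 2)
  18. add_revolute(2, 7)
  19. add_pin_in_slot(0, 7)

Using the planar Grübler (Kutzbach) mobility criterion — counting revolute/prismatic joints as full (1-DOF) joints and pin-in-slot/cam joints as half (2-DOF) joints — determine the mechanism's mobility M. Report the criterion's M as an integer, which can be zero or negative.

ground; <1,0,0>
#1 <2,0,0>
PS:1↔0 J2 <2,0,1>
#2 <3,0,1>
#3 <4,0,1>
#4 <5,0,1>
C:0↔3 J2 <5,0,2>
P:4↔2 J1 <5,1,2>
#5 <6,1,2>
#6 <7,1,2>
P:0↔2 J1 <7,2,2>
PS:6↔2 J2 <7,2,3>
PS:2↔3 J2 <7,2,4>
#7 <8,2,4>
P:1↔7 J1 <8,3,4>
PS:5↔2 J2 <8,3,5>
#8 <9,3,5>
P:8↔2 J1 <9,4,5>
R:2↔7 J1 <9,5,5>
PS:0↔7 J2 <9,5,6>
3×8 − 2×5 − 1×6 = 8

M = 8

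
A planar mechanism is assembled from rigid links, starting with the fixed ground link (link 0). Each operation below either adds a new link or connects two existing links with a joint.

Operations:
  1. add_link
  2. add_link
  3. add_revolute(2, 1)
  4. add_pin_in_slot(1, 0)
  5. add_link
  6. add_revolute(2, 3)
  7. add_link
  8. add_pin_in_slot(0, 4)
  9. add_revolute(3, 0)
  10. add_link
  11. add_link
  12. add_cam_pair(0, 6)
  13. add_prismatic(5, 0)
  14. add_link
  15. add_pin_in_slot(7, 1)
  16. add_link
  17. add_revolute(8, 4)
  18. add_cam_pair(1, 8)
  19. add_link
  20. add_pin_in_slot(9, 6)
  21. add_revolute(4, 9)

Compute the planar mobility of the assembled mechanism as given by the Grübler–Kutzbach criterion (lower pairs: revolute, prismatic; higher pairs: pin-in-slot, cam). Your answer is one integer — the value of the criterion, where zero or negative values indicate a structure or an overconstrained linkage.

M = 9

[1;0;0] (link 0 is ground)
L+ [2;0;0]
L+ [3;0;0]
R(2,1)∈J1 [3;1;0]
PS(1,0)∈J2 [3;1;1]
L+ [4;1;1]
R(2,3)∈J1 [4;2;1]
L+ [5;2;1]
PS(0,4)∈J2 [5;2;2]
R(3,0)∈J1 [5;3;2]
L+ [6;3;2]
L+ [7;3;2]
C(0,6)∈J2 [7;3;3]
P(5,0)∈J1 [7;4;3]
L+ [8;4;3]
PS(7,1)∈J2 [8;4;4]
L+ [9;4;4]
R(8,4)∈J1 [9;5;4]
C(1,8)∈J2 [9;5;5]
L+ [10;5;5]
PS(9,6)∈J2 [10;5;6]
R(4,9)∈J1 [10;6;6]
mobility = 27 − 12 − 6 = 9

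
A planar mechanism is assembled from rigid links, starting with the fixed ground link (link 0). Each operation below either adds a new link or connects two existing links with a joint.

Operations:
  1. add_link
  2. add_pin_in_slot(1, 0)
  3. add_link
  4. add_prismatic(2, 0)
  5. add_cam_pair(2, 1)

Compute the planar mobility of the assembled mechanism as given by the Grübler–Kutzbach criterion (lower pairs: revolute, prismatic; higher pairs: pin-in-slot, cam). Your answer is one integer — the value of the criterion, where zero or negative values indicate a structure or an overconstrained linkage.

[1;0;0] (link 0 is ground)
L+ [2;0;0]
PS(1,0)∈J2 [2;0;1]
L+ [3;0;1]
P(2,0)∈J1 [3;1;1]
C(2,1)∈J2 [3;1;2]
mobility = 6 − 2 − 2 = 2

M = 2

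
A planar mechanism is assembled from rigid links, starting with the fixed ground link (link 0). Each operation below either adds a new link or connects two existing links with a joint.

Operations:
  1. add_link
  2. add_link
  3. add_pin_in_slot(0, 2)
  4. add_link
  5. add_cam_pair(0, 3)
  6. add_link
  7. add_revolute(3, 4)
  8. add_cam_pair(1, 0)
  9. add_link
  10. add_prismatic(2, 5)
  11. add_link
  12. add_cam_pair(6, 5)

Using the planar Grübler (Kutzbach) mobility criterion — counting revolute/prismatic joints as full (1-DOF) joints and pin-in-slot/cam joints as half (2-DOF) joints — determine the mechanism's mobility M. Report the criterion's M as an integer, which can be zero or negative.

M = 10

L=1 J1=0 J2=0
add link → L=2 J1=0 J2=0
add link → L=3 J1=0 J2=0
PS@0,2 dof=2 J2 → L=3 J1=0 J2=1
add link → L=4 J1=0 J2=1
C@0,3 dof=2 J2 → L=4 J1=0 J2=2
add link → L=5 J1=0 J2=2
R@3,4 dof=1 J1 → L=5 J1=1 J2=2
C@1,0 dof=2 J2 → L=5 J1=1 J2=3
add link → L=6 J1=1 J2=3
P@2,5 dof=1 J1 → L=6 J1=2 J2=3
add link → L=7 J1=2 J2=3
C@6,5 dof=2 J2 → L=7 J1=2 J2=4
M=3(L−1)−2J1−J2=3·6−2·2−4=10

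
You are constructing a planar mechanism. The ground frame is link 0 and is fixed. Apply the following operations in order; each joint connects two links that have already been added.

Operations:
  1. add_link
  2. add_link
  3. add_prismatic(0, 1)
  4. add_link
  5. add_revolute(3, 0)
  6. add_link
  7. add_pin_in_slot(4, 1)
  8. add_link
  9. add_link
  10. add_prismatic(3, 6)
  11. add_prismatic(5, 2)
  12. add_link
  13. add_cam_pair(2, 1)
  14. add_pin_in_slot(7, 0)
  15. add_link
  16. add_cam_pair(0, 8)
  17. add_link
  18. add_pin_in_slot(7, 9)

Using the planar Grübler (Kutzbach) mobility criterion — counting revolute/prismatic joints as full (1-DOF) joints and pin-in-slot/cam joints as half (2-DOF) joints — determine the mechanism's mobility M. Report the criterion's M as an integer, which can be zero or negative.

M = 14

L=1 J1=0 J2=0
add link → L=2 J1=0 J2=0
add link → L=3 J1=0 J2=0
P@0,1 dof=1 J1 → L=3 J1=1 J2=0
add link → L=4 J1=1 J2=0
R@3,0 dof=1 J1 → L=4 J1=2 J2=0
add link → L=5 J1=2 J2=0
PS@4,1 dof=2 J2 → L=5 J1=2 J2=1
add link → L=6 J1=2 J2=1
add link → L=7 J1=2 J2=1
P@3,6 dof=1 J1 → L=7 J1=3 J2=1
P@5,2 dof=1 J1 → L=7 J1=4 J2=1
add link → L=8 J1=4 J2=1
C@2,1 dof=2 J2 → L=8 J1=4 J2=2
PS@7,0 dof=2 J2 → L=8 J1=4 J2=3
add link → L=9 J1=4 J2=3
C@0,8 dof=2 J2 → L=9 J1=4 J2=4
add link → L=10 J1=4 J2=4
PS@7,9 dof=2 J2 → L=10 J1=4 J2=5
M=3(L−1)−2J1−J2=3·9−2·4−5=14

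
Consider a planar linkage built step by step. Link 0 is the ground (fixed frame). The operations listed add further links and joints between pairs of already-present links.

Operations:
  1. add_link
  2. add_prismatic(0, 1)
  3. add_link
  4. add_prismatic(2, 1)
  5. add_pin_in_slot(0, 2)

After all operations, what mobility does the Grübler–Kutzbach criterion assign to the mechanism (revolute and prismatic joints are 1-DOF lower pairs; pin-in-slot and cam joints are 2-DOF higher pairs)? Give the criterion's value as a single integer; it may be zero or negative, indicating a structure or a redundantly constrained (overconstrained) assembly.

M = 1

(L,J1,J2)=(1,0,0); link0 fixed
link1: (2,0,0)
P 0-1 [J1]: (2,1,0)
link2: (3,1,0)
P 2-1 [J1]: (3,2,0)
PS 0-2 [J2]: (3,2,1)
Grübler: 3·2 − 2·2 − 1 = 1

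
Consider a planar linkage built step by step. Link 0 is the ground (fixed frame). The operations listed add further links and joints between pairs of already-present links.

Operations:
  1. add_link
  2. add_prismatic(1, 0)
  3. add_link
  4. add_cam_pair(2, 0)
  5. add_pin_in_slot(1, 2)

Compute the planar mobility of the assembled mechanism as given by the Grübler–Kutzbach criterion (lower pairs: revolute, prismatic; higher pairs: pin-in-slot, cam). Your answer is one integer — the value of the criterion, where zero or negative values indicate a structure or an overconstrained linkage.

M = 2

(L,J1,J2)=(1,0,0); link0 fixed
link1: (2,0,0)
P 1-0 [J1]: (2,1,0)
link2: (3,1,0)
C 2-0 [J2]: (3,1,1)
PS 1-2 [J2]: (3,1,2)
Grübler: 3·2 − 2·1 − 2 = 2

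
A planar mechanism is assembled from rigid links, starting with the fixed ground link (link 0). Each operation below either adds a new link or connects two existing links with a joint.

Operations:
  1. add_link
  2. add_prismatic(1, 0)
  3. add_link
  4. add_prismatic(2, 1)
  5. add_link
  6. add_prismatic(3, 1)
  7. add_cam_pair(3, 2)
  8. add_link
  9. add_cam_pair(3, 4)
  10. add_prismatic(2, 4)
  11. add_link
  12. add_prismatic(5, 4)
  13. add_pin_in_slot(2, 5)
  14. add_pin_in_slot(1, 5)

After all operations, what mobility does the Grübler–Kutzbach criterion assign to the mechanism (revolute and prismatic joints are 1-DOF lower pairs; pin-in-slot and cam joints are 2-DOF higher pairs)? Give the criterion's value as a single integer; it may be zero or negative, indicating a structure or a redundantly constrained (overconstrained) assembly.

M = 1

ground; <1,0,0>
#1 <2,0,0>
P:1↔0 J1 <2,1,0>
#2 <3,1,0>
P:2↔1 J1 <3,2,0>
#3 <4,2,0>
P:3↔1 J1 <4,3,0>
C:3↔2 J2 <4,3,1>
#4 <5,3,1>
C:3↔4 J2 <5,3,2>
P:2↔4 J1 <5,4,2>
#5 <6,4,2>
P:5↔4 J1 <6,5,2>
PS:2↔5 J2 <6,5,3>
PS:1↔5 J2 <6,5,4>
3×5 − 2×5 − 1×4 = 1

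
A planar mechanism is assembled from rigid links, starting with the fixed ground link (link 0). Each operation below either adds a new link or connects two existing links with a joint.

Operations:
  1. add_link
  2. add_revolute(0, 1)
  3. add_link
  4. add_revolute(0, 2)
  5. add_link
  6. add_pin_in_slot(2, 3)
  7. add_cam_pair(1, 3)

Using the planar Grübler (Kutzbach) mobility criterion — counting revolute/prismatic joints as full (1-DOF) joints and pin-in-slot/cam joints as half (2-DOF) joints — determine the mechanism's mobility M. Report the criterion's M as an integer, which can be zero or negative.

M = 3

(L,J1,J2)=(1,0,0); link0 fixed
link1: (2,0,0)
R 0-1 [J1]: (2,1,0)
link2: (3,1,0)
R 0-2 [J1]: (3,2,0)
link3: (4,2,0)
PS 2-3 [J2]: (4,2,1)
C 1-3 [J2]: (4,2,2)
Grübler: 3·3 − 2·2 − 2 = 3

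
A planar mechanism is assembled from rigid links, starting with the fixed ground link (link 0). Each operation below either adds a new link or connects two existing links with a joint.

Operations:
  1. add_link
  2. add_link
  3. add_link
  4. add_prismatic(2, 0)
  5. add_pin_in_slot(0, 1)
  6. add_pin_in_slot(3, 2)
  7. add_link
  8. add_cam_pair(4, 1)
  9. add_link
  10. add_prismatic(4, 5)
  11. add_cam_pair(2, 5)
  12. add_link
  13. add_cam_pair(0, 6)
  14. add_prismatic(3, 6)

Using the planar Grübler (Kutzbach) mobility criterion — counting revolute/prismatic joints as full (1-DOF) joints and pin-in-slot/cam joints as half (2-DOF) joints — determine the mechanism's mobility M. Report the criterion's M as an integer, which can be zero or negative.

(L,J1,J2)=(1,0,0); link0 fixed
link1: (2,0,0)
link2: (3,0,0)
link3: (4,0,0)
P 2-0 [J1]: (4,1,0)
PS 0-1 [J2]: (4,1,1)
PS 3-2 [J2]: (4,1,2)
link4: (5,1,2)
C 4-1 [J2]: (5,1,3)
link5: (6,1,3)
P 4-5 [J1]: (6,2,3)
C 2-5 [J2]: (6,2,4)
link6: (7,2,4)
C 0-6 [J2]: (7,2,5)
P 3-6 [J1]: (7,3,5)
Grübler: 3·6 − 2·3 − 5 = 7

M = 7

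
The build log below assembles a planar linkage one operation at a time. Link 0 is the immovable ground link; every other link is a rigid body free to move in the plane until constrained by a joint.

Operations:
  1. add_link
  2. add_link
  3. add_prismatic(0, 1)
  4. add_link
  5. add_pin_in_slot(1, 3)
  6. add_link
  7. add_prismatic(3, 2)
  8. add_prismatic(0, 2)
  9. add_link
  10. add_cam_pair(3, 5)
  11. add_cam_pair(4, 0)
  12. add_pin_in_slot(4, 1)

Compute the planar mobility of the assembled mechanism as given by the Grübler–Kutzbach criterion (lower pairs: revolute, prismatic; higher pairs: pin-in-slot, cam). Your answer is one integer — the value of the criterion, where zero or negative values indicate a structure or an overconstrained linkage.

(L,J1,J2)=(1,0,0); link0 fixed
link1: (2,0,0)
link2: (3,0,0)
P 0-1 [J1]: (3,1,0)
link3: (4,1,0)
PS 1-3 [J2]: (4,1,1)
link4: (5,1,1)
P 3-2 [J1]: (5,2,1)
P 0-2 [J1]: (5,3,1)
link5: (6,3,1)
C 3-5 [J2]: (6,3,2)
C 4-0 [J2]: (6,3,3)
PS 4-1 [J2]: (6,3,4)
Grübler: 3·5 − 2·3 − 4 = 5

M = 5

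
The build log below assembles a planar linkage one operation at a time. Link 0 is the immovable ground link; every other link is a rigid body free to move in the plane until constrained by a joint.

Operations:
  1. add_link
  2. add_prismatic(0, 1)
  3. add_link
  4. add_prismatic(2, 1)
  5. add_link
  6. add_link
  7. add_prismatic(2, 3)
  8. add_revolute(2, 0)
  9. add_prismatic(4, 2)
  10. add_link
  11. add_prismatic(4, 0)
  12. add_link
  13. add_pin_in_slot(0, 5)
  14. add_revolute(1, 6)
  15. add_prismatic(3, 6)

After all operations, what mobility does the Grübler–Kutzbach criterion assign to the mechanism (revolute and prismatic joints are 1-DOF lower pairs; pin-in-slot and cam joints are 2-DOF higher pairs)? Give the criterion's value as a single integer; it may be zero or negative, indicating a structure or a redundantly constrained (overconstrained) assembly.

L=1 J1=0 J2=0
add link → L=2 J1=0 J2=0
P@0,1 dof=1 J1 → L=2 J1=1 J2=0
add link → L=3 J1=1 J2=0
P@2,1 dof=1 J1 → L=3 J1=2 J2=0
add link → L=4 J1=2 J2=0
add link → L=5 J1=2 J2=0
P@2,3 dof=1 J1 → L=5 J1=3 J2=0
R@2,0 dof=1 J1 → L=5 J1=4 J2=0
P@4,2 dof=1 J1 → L=5 J1=5 J2=0
add link → L=6 J1=5 J2=0
P@4,0 dof=1 J1 → L=6 J1=6 J2=0
add link → L=7 J1=6 J2=0
PS@0,5 dof=2 J2 → L=7 J1=6 J2=1
R@1,6 dof=1 J1 → L=7 J1=7 J2=1
P@3,6 dof=1 J1 → L=7 J1=8 J2=1
M=3(L−1)−2J1−J2=3·6−2·8−1=1

M = 1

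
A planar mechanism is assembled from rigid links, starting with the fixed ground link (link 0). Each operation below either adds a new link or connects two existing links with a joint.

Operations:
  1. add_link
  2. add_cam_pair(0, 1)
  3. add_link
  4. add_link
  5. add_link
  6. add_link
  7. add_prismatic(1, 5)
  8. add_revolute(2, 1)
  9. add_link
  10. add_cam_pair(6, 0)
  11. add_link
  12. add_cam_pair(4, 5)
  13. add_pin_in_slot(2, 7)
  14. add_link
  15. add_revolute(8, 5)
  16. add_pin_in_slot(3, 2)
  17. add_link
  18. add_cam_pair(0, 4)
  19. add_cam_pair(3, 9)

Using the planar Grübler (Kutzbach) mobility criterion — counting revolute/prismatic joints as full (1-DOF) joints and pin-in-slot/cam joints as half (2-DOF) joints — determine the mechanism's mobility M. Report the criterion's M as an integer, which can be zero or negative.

M = 14

L=1 J1=0 J2=0
add link → L=2 J1=0 J2=0
C@0,1 dof=2 J2 → L=2 J1=0 J2=1
add link → L=3 J1=0 J2=1
add link → L=4 J1=0 J2=1
add link → L=5 J1=0 J2=1
add link → L=6 J1=0 J2=1
P@1,5 dof=1 J1 → L=6 J1=1 J2=1
R@2,1 dof=1 J1 → L=6 J1=2 J2=1
add link → L=7 J1=2 J2=1
C@6,0 dof=2 J2 → L=7 J1=2 J2=2
add link → L=8 J1=2 J2=2
C@4,5 dof=2 J2 → L=8 J1=2 J2=3
PS@2,7 dof=2 J2 → L=8 J1=2 J2=4
add link → L=9 J1=2 J2=4
R@8,5 dof=1 J1 → L=9 J1=3 J2=4
PS@3,2 dof=2 J2 → L=9 J1=3 J2=5
add link → L=10 J1=3 J2=5
C@0,4 dof=2 J2 → L=10 J1=3 J2=6
C@3,9 dof=2 J2 → L=10 J1=3 J2=7
M=3(L−1)−2J1−J2=3·9−2·3−7=14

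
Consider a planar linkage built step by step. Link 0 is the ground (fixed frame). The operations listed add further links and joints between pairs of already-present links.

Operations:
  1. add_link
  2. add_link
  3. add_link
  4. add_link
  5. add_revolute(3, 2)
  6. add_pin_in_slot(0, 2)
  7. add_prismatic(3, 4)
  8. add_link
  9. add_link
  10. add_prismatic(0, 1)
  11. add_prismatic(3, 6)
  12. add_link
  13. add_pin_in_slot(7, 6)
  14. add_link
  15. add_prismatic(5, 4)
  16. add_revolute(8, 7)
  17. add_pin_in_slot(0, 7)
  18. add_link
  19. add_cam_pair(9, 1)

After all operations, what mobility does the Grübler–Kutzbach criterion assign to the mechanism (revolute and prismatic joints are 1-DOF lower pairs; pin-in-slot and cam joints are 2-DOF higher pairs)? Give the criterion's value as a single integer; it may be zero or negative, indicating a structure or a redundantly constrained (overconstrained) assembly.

L=1 J1=0 J2=0
add link → L=2 J1=0 J2=0
add link → L=3 J1=0 J2=0
add link → L=4 J1=0 J2=0
add link → L=5 J1=0 J2=0
R@3,2 dof=1 J1 → L=5 J1=1 J2=0
PS@0,2 dof=2 J2 → L=5 J1=1 J2=1
P@3,4 dof=1 J1 → L=5 J1=2 J2=1
add link → L=6 J1=2 J2=1
add link → L=7 J1=2 J2=1
P@0,1 dof=1 J1 → L=7 J1=3 J2=1
P@3,6 dof=1 J1 → L=7 J1=4 J2=1
add link → L=8 J1=4 J2=1
PS@7,6 dof=2 J2 → L=8 J1=4 J2=2
add link → L=9 J1=4 J2=2
P@5,4 dof=1 J1 → L=9 J1=5 J2=2
R@8,7 dof=1 J1 → L=9 J1=6 J2=2
PS@0,7 dof=2 J2 → L=9 J1=6 J2=3
add link → L=10 J1=6 J2=3
C@9,1 dof=2 J2 → L=10 J1=6 J2=4
M=3(L−1)−2J1−J2=3·9−2·6−4=11

M = 11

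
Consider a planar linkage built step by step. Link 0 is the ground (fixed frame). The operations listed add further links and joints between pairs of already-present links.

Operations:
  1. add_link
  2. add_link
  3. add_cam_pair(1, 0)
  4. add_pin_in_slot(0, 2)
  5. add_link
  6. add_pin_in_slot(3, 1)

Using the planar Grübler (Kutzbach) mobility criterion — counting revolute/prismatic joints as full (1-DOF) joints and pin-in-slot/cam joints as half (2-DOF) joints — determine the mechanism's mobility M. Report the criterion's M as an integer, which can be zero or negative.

(L,J1,J2)=(1,0,0); link0 fixed
link1: (2,0,0)
link2: (3,0,0)
C 1-0 [J2]: (3,0,1)
PS 0-2 [J2]: (3,0,2)
link3: (4,0,2)
PS 3-1 [J2]: (4,0,3)
Grübler: 3·3 − 2·0 − 3 = 6

M = 6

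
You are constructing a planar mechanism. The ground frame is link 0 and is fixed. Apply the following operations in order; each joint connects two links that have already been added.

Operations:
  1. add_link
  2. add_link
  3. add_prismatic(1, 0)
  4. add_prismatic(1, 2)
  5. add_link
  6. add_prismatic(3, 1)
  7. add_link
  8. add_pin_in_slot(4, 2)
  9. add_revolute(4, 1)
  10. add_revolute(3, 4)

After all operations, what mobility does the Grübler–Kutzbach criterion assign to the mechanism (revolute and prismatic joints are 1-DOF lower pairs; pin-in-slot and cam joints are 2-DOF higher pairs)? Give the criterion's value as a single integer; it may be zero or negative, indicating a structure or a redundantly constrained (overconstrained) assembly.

L=1 J1=0 J2=0
add link → L=2 J1=0 J2=0
add link → L=3 J1=0 J2=0
P@1,0 dof=1 J1 → L=3 J1=1 J2=0
P@1,2 dof=1 J1 → L=3 J1=2 J2=0
add link → L=4 J1=2 J2=0
P@3,1 dof=1 J1 → L=4 J1=3 J2=0
add link → L=5 J1=3 J2=0
PS@4,2 dof=2 J2 → L=5 J1=3 J2=1
R@4,1 dof=1 J1 → L=5 J1=4 J2=1
R@3,4 dof=1 J1 → L=5 J1=5 J2=1
M=3(L−1)−2J1−J2=3·4−2·5−1=1

M = 1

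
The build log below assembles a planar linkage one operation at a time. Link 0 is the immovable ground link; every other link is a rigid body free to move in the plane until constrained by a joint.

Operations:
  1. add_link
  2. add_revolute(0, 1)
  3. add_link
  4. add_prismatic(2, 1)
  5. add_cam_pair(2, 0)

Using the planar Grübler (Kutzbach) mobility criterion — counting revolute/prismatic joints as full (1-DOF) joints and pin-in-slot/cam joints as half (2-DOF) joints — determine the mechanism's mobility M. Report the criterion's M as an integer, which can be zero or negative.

M = 1

ground; <1,0,0>
#1 <2,0,0>
R:0↔1 J1 <2,1,0>
#2 <3,1,0>
P:2↔1 J1 <3,2,0>
C:2↔0 J2 <3,2,1>
3×2 − 2×2 − 1×1 = 1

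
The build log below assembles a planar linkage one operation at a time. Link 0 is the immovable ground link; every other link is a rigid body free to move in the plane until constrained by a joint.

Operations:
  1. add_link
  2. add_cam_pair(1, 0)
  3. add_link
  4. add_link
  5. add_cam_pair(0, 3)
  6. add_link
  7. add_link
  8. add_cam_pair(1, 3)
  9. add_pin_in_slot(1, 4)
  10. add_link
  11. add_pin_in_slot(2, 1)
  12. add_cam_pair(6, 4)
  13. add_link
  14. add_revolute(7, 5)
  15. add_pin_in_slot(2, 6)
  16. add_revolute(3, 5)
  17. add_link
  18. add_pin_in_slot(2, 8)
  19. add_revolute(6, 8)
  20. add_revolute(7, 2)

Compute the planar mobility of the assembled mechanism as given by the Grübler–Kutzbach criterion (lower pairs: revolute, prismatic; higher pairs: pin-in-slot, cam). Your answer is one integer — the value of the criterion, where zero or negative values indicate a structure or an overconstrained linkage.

ground; <1,0,0>
#1 <2,0,0>
C:1↔0 J2 <2,0,1>
#2 <3,0,1>
#3 <4,0,1>
C:0↔3 J2 <4,0,2>
#4 <5,0,2>
#5 <6,0,2>
C:1↔3 J2 <6,0,3>
PS:1↔4 J2 <6,0,4>
#6 <7,0,4>
PS:2↔1 J2 <7,0,5>
C:6↔4 J2 <7,0,6>
#7 <8,0,6>
R:7↔5 J1 <8,1,6>
PS:2↔6 J2 <8,1,7>
R:3↔5 J1 <8,2,7>
#8 <9,2,7>
PS:2↔8 J2 <9,2,8>
R:6↔8 J1 <9,3,8>
R:7↔2 J1 <9,4,8>
3×8 − 2×4 − 1×8 = 8

M = 8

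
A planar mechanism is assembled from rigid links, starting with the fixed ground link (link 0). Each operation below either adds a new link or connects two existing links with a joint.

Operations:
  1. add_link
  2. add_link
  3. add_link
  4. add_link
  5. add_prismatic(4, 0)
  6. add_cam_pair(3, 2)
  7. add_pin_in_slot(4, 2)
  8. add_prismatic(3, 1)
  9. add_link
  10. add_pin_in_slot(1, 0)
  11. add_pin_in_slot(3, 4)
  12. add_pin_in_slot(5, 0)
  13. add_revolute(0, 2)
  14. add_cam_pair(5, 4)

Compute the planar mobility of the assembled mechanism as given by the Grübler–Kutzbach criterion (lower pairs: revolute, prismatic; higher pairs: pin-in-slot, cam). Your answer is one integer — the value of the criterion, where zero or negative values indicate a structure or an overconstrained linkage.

(L,J1,J2)=(1,0,0); link0 fixed
link1: (2,0,0)
link2: (3,0,0)
link3: (4,0,0)
link4: (5,0,0)
P 4-0 [J1]: (5,1,0)
C 3-2 [J2]: (5,1,1)
PS 4-2 [J2]: (5,1,2)
P 3-1 [J1]: (5,2,2)
link5: (6,2,2)
PS 1-0 [J2]: (6,2,3)
PS 3-4 [J2]: (6,2,4)
PS 5-0 [J2]: (6,2,5)
R 0-2 [J1]: (6,3,5)
C 5-4 [J2]: (6,3,6)
Grübler: 3·5 − 2·3 − 6 = 3

M = 3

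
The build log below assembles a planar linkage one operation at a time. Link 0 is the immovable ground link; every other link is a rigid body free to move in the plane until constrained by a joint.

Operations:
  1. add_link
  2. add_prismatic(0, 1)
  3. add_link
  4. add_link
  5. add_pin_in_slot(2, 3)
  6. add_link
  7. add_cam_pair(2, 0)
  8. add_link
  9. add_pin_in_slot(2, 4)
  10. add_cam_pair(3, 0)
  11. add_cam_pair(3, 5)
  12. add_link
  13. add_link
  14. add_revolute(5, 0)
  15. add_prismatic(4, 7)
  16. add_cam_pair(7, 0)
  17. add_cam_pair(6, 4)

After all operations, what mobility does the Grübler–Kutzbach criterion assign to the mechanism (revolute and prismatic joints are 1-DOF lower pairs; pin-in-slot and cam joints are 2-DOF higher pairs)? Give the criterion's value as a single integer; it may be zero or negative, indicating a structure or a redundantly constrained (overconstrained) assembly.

M = 8

link 0 = ground. State L|J1|J2 = 1|0|0
+link1  2|0|0
P(0,1) f=1→J1  2|1|0
+link2  3|1|0
+link3  4|1|0
PS(2,3) f=2→J2  4|1|1
+link4  5|1|1
C(2,0) f=2→J2  5|1|2
+link5  6|1|2
PS(2,4) f=2→J2  6|1|3
C(3,0) f=2→J2  6|1|4
C(3,5) f=2→J2  6|1|5
+link6  7|1|5
+link7  8|1|5
R(5,0) f=1→J1  8|2|5
P(4,7) f=1→J1  8|3|5
C(7,0) f=2→J2  8|3|6
C(6,4) f=2→J2  8|3|7
M = 3(8−1)−2·3−7 = 21−6−7 = 8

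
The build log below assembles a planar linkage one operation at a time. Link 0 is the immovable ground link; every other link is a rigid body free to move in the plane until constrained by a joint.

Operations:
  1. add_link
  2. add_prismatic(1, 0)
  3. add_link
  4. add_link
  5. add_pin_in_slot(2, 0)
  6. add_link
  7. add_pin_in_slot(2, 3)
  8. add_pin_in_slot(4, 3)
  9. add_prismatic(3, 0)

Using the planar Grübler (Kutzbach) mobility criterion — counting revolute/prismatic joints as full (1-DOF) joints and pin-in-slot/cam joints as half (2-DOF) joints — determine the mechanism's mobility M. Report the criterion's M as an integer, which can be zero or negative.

L=1 J1=0 J2=0
add link → L=2 J1=0 J2=0
P@1,0 dof=1 J1 → L=2 J1=1 J2=0
add link → L=3 J1=1 J2=0
add link → L=4 J1=1 J2=0
PS@2,0 dof=2 J2 → L=4 J1=1 J2=1
add link → L=5 J1=1 J2=1
PS@2,3 dof=2 J2 → L=5 J1=1 J2=2
PS@4,3 dof=2 J2 → L=5 J1=1 J2=3
P@3,0 dof=1 J1 → L=5 J1=2 J2=3
M=3(L−1)−2J1−J2=3·4−2·2−3=5

M = 5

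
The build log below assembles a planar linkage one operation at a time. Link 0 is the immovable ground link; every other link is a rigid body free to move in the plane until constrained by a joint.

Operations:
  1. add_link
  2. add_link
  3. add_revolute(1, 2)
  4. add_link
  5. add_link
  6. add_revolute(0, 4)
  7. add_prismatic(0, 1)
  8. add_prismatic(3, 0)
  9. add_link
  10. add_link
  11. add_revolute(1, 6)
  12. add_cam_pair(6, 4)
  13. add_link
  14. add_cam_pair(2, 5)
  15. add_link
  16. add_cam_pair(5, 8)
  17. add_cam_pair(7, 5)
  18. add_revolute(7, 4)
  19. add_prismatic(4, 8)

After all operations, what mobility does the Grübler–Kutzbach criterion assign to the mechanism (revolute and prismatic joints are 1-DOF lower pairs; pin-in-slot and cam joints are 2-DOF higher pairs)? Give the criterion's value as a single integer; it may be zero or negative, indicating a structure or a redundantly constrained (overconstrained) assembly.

M = 6

(L,J1,J2)=(1,0,0); link0 fixed
link1: (2,0,0)
link2: (3,0,0)
R 1-2 [J1]: (3,1,0)
link3: (4,1,0)
link4: (5,1,0)
R 0-4 [J1]: (5,2,0)
P 0-1 [J1]: (5,3,0)
P 3-0 [J1]: (5,4,0)
link5: (6,4,0)
link6: (7,4,0)
R 1-6 [J1]: (7,5,0)
C 6-4 [J2]: (7,5,1)
link7: (8,5,1)
C 2-5 [J2]: (8,5,2)
link8: (9,5,2)
C 5-8 [J2]: (9,5,3)
C 7-5 [J2]: (9,5,4)
R 7-4 [J1]: (9,6,4)
P 4-8 [J1]: (9,7,4)
Grübler: 3·8 − 2·7 − 4 = 6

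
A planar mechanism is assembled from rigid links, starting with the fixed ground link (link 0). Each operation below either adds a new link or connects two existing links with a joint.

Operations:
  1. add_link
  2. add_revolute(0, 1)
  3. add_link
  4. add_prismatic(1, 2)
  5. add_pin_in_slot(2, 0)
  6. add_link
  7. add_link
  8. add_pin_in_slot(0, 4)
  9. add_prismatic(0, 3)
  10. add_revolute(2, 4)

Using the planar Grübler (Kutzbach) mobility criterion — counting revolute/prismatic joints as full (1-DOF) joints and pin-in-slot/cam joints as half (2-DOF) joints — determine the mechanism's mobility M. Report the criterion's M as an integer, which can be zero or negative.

ground; <1,0,0>
#1 <2,0,0>
R:0↔1 J1 <2,1,0>
#2 <3,1,0>
P:1↔2 J1 <3,2,0>
PS:2↔0 J2 <3,2,1>
#3 <4,2,1>
#4 <5,2,1>
PS:0↔4 J2 <5,2,2>
P:0↔3 J1 <5,3,2>
R:2↔4 J1 <5,4,2>
3×4 − 2×4 − 1×2 = 2

M = 2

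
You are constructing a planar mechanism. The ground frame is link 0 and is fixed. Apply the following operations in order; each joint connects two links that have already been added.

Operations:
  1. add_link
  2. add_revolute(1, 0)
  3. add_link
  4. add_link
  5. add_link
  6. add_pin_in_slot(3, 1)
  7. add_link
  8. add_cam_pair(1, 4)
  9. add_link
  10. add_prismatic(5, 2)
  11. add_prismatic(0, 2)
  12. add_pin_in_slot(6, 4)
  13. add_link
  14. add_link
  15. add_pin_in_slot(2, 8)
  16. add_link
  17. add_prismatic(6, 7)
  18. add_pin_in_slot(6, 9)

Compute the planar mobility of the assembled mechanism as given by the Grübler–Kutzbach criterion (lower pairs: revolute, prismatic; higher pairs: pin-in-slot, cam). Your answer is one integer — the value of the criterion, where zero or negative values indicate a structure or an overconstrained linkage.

[1;0;0] (link 0 is ground)
L+ [2;0;0]
R(1,0)∈J1 [2;1;0]
L+ [3;1;0]
L+ [4;1;0]
L+ [5;1;0]
PS(3,1)∈J2 [5;1;1]
L+ [6;1;1]
C(1,4)∈J2 [6;1;2]
L+ [7;1;2]
P(5,2)∈J1 [7;2;2]
P(0,2)∈J1 [7;3;2]
PS(6,4)∈J2 [7;3;3]
L+ [8;3;3]
L+ [9;3;3]
PS(2,8)∈J2 [9;3;4]
L+ [10;3;4]
P(6,7)∈J1 [10;4;4]
PS(6,9)∈J2 [10;4;5]
mobility = 27 − 8 − 5 = 14

M = 14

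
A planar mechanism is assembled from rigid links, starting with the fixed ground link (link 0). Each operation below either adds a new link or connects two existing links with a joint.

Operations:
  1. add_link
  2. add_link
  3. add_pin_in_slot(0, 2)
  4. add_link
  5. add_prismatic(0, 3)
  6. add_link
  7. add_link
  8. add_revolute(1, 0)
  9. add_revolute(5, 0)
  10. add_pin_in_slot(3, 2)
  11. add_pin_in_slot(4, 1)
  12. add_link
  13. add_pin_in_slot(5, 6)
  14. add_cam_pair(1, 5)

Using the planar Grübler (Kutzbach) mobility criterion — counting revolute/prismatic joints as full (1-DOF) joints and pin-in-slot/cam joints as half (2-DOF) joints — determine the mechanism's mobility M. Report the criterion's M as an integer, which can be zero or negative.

ground; <1,0,0>
#1 <2,0,0>
#2 <3,0,0>
PS:0↔2 J2 <3,0,1>
#3 <4,0,1>
P:0↔3 J1 <4,1,1>
#4 <5,1,1>
#5 <6,1,1>
R:1↔0 J1 <6,2,1>
R:5↔0 J1 <6,3,1>
PS:3↔2 J2 <6,3,2>
PS:4↔1 J2 <6,3,3>
#6 <7,3,3>
PS:5↔6 J2 <7,3,4>
C:1↔5 J2 <7,3,5>
3×6 − 2×3 − 1×5 = 7

M = 7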